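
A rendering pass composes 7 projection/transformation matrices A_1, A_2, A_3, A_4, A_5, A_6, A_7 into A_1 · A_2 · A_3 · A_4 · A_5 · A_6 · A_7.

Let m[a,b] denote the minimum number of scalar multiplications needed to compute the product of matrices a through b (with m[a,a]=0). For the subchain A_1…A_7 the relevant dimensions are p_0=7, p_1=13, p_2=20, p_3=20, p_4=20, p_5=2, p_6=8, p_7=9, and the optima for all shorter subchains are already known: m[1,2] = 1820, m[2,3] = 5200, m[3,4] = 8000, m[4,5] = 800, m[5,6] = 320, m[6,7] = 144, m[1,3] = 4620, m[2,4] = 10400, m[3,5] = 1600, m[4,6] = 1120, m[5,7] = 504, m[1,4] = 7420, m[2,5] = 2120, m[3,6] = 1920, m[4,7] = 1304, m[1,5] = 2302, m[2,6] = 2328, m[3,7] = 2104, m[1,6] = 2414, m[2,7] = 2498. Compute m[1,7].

m[1,7] = min over k∈[1,6] of m[1,k]+m[k+1,7]+p_{0}·p_k·p_{7}.
k=1: 0 + 2498 + 7·13·9 = 3317; k=2: 1820 + 2104 + 7·20·9 = 5184; k=3: 4620 + 1304 + 7·20·9 = 7184; k=4: 7420 + 504 + 7·20·9 = 9184; k=5: 2302 + 144 + 7·2·9 = 2572; k=6: 2414 + 0 + 7·8·9 = 2918.
Minimum: 2572 at k=5.

2572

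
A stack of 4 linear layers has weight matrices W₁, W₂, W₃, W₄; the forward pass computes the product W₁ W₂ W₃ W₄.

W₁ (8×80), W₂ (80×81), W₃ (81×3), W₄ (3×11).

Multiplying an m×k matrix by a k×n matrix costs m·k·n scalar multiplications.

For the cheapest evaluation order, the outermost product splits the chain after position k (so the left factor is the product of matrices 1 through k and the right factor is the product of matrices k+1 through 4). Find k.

3

Adjacent pairs: W₁W₂ = 8·80·81 = 51840; W₂W₃ = 80·81·3 = 19440; W₃W₄ = 81·3·11 = 2673.
Length 3: W₁..W₃: k=1: 0+19440+8·80·3=21360; k=2: 51840+0+8·81·3=53784 → min 21360 | W₂..W₄: k=2: 0+2673+80·81·11=73953; k=3: 19440+0+80·3·11=22080 → min 22080.
Top-level splits: k=1: (W₁..W₁)·(W₂..W₄) → 0+22080+8·80·11 = 29120; k=2: (W₁..W₂)·(W₃..W₄) → 51840+2673+8·81·11 = 61641; k=3: (W₁..W₃)·(W₄..W₄) → 21360+0+8·3·11 = 21624.
Best split is after W₃, i.e. k = 3.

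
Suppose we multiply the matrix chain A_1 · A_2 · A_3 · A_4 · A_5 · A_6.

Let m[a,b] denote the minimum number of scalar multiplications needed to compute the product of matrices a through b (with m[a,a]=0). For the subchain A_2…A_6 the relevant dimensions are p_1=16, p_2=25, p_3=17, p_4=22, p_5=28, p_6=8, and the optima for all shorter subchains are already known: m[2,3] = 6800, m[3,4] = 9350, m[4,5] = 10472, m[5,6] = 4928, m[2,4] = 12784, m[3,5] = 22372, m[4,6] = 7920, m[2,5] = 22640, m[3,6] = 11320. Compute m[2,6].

14520

m[2,6] = min over k∈[2,5] of m[2,k]+m[k+1,6]+p_{1}·p_k·p_{6}.
k=2: 0 + 11320 + 16·25·8 = 14520; k=3: 6800 + 7920 + 16·17·8 = 16896; k=4: 12784 + 4928 + 16·22·8 = 20528; k=5: 22640 + 0 + 16·28·8 = 26224.
Minimum: 14520 at k=2.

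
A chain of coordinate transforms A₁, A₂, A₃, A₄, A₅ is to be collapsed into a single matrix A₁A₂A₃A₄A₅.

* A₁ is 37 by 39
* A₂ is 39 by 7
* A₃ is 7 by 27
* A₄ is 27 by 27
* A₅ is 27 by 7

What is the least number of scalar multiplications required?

18340

Adjacent pairs: A₁A₂ = 37·39·7 = 10101; A₂A₃ = 39·7·27 = 7371; A₃A₄ = 7·27·27 = 5103; A₄A₅ = 27·27·7 = 5103.
Length 3: A₁..A₃: k=1: 0+7371+37·39·27=46332; k=2: 10101+0+37·7·27=17094 → min 17094 | A₂..A₄: k=2: 0+5103+39·7·27=12474; k=3: 7371+0+39·27·27=35802 → min 12474 | A₃..A₅: k=3: 0+5103+7·27·7=6426; k=4: 5103+0+7·27·7=6426 → min 6426.
Length 4: A₁..A₄: k=1: 0+12474+37·39·27=51435; k=2: 10101+5103+37·7·27=22197; k=3: 17094+0+37·27·27=44067 → min 22197 | A₂..A₅: k=2: 0+6426+39·7·7=8337; k=3: 7371+5103+39·27·7=19845; k=4: 12474+0+39·27·7=19845 → min 8337.
Length 5: A₁..A₅: k=1: 0+8337+37·39·7=18438; k=2: 10101+6426+37·7·7=18340; k=3: 17094+5103+37·27·7=29190; k=4: 22197+0+37·27·7=29190 → min 18340.
Optimal order: ((A₁A₂)(A₃(A₄A₅))) with cost 18340.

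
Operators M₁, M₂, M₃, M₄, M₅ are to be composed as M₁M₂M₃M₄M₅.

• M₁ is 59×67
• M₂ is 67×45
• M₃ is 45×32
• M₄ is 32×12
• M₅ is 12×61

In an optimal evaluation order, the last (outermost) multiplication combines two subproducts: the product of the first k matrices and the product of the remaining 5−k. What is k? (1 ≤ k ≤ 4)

4

Adjacent pairs: M₁M₂ = 59·67·45 = 177885; M₂M₃ = 67·45·32 = 96480; M₃M₄ = 45·32·12 = 17280; M₄M₅ = 32·12·61 = 23424.
Length 3: M₁..M₃: k=1: 0+96480+59·67·32=222976; k=2: 177885+0+59·45·32=262845 → min 222976 | M₂..M₄: k=2: 0+17280+67·45·12=53460; k=3: 96480+0+67·32·12=122208 → min 53460 | M₃..M₅: k=3: 0+23424+45·32·61=111264; k=4: 17280+0+45·12·61=50220 → min 50220.
Length 4: M₁..M₄: k=1: 0+53460+59·67·12=100896; k=2: 177885+17280+59·45·12=227025; k=3: 222976+0+59·32·12=245632 → min 100896 | M₂..M₅: k=2: 0+50220+67·45·61=234135; k=3: 96480+23424+67·32·61=250688; k=4: 53460+0+67·12·61=102504 → min 102504.
Top-level splits: k=1: (M₁..M₁)·(M₂..M₅) → 0+102504+59·67·61 = 343637; k=2: (M₁..M₂)·(M₃..M₅) → 177885+50220+59·45·61 = 390060; k=3: (M₁..M₃)·(M₄..M₅) → 222976+23424+59·32·61 = 361568; k=4: (M₁..M₄)·(M₅..M₅) → 100896+0+59·12·61 = 144084.
Best split is after M₄, i.e. k = 4.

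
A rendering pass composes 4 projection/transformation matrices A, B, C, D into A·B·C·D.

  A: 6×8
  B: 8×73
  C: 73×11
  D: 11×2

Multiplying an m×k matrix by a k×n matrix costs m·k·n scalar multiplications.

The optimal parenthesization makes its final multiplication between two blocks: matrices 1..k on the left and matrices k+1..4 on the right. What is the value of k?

1

Adjacent pairs: AB = 6·8·73 = 3504; BC = 8·73·11 = 6424; CD = 73·11·2 = 1606.
Length 3: A..C: k=1: 0+6424+6·8·11=6952; k=2: 3504+0+6·73·11=8322 → min 6952 | B..D: k=2: 0+1606+8·73·2=2774; k=3: 6424+0+8·11·2=6600 → min 2774.
Top-level splits: k=1: (A..A)·(B..D) → 0+2774+6·8·2 = 2870; k=2: (A..B)·(C..D) → 3504+1606+6·73·2 = 5986; k=3: (A..C)·(D..D) → 6952+0+6·11·2 = 7084.
Best split is after A, i.e. k = 1.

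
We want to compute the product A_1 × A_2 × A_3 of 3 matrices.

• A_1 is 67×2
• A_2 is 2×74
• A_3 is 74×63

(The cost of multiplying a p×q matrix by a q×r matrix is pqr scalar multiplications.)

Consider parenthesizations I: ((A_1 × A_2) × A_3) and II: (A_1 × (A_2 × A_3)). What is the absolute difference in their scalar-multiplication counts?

Order I = ((A_1 × A_2) × A_3): (A_1 × A_2): 67×2 by 2×74 → 67×74, cost 67·2·74 = 9916; ((A_1 × A_2) × A_3): 67×74 by 74×63 → 67×63, cost 67·74·63 = 312354; cumulative 322270. Total 322270.
Order II = (A_1 × (A_2 × A_3)): (A_2 × A_3): 2×74 by 74×63 → 2×63, cost 2·74·63 = 9324; (A_1 × (A_2 × A_3)): 67×2 by 2×63 → 67×63, cost 67·2·63 = 8442; cumulative 17766. Total 17766.
Difference: |322270 − 17766| = 304504.

304504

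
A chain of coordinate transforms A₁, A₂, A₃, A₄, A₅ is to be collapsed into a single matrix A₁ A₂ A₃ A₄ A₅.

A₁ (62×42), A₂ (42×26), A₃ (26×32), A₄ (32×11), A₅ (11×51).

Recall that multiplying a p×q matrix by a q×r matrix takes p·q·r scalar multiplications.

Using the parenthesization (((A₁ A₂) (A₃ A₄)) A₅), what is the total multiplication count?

129370

(A₁ A₂): 62×42 by 42×26 → 62×26, cost 62·42·26 = 67704
(A₃ A₄): 26×32 by 32×11 → 26×11, cost 26·32·11 = 9152
((A₁ A₂) (A₃ A₄)): 62×26 by 26×11 → 62×11, cost 62·26·11 = 17732; cumulative 94588
(((A₁ A₂) (A₃ A₄)) A₅): 62×11 by 11×51 → 62×51, cost 62·11·51 = 34782; cumulative 129370
Total: 129370 scalar multiplications.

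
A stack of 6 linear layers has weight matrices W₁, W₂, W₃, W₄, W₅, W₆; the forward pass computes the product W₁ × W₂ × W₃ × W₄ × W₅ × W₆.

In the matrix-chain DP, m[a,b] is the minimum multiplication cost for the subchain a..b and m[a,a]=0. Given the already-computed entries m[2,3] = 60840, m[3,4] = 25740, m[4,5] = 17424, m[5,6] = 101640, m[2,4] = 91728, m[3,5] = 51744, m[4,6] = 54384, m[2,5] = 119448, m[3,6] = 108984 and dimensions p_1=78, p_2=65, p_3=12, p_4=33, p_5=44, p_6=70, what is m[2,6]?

180744

m[2,6] = min over k∈[2,5] of m[2,k]+m[k+1,6]+p_{1}·p_k·p_{6}.
k=2: 0 + 108984 + 78·65·70 = 463884; k=3: 60840 + 54384 + 78·12·70 = 180744; k=4: 91728 + 101640 + 78·33·70 = 373548; k=5: 119448 + 0 + 78·44·70 = 359688.
Minimum: 180744 at k=3.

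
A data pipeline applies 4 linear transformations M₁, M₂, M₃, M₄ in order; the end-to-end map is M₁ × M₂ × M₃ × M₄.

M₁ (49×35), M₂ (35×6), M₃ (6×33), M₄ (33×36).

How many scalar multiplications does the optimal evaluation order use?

Adjacent pairs: M₁M₂ = 49·35·6 = 10290; M₂M₃ = 35·6·33 = 6930; M₃M₄ = 6·33·36 = 7128.
Length 3: M₁..M₃: k=1: 0+6930+49·35·33=63525; k=2: 10290+0+49·6·33=19992 → min 19992 | M₂..M₄: k=2: 0+7128+35·6·36=14688; k=3: 6930+0+35·33·36=48510 → min 14688.
Length 4: M₁..M₄: k=1: 0+14688+49·35·36=76428; k=2: 10290+7128+49·6·36=28002; k=3: 19992+0+49·33·36=78204 → min 28002.
Optimal order: ((M₁ × M₂) × (M₃ × M₄)) with cost 28002.

28002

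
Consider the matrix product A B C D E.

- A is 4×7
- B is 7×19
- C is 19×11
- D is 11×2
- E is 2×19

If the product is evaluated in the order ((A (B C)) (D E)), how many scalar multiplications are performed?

3025

(B C): 7×19 by 19×11 → 7×11, cost 7·19·11 = 1463
(A (B C)): 4×7 by 7×11 → 4×11, cost 4·7·11 = 308; cumulative 1771
(D E): 11×2 by 2×19 → 11×19, cost 11·2·19 = 418
((A (B C)) (D E)): 4×11 by 11×19 → 4×19, cost 4·11·19 = 836; cumulative 3025
Total: 3025 scalar multiplications.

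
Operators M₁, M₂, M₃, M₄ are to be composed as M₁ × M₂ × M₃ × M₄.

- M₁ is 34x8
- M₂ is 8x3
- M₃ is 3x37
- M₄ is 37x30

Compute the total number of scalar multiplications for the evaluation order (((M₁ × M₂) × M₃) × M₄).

42330

(M₁ × M₂): 34×8 by 8×3 → 34×3, cost 34·8·3 = 816
((M₁ × M₂) × M₃): 34×3 by 3×37 → 34×37, cost 34·3·37 = 3774; cumulative 4590
(((M₁ × M₂) × M₃) × M₄): 34×37 by 37×30 → 34×30, cost 34·37·30 = 37740; cumulative 42330
Total: 42330 scalar multiplications.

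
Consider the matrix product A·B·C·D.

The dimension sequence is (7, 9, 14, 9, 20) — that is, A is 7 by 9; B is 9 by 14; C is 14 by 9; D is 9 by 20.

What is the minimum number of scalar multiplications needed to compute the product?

2961

Adjacent pairs: AB = 7·9·14 = 882; BC = 9·14·9 = 1134; CD = 14·9·20 = 2520.
Length 3: A..C: k=1: 0+1134+7·9·9=1701; k=2: 882+0+7·14·9=1764 → min 1701 | B..D: k=2: 0+2520+9·14·20=5040; k=3: 1134+0+9·9·20=2754 → min 2754.
Length 4: A..D: k=1: 0+2754+7·9·20=4014; k=2: 882+2520+7·14·20=5362; k=3: 1701+0+7·9·20=2961 → min 2961.
Optimal order: ((A·(B·C))·D) with cost 2961.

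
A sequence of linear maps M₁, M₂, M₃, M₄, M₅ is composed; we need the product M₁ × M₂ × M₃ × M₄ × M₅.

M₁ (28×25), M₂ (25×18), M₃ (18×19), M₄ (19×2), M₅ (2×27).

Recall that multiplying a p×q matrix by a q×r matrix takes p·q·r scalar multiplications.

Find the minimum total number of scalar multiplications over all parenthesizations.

Adjacent pairs: M₁M₂ = 28·25·18 = 12600; M₂M₃ = 25·18·19 = 8550; M₃M₄ = 18·19·2 = 684; M₄M₅ = 19·2·27 = 1026.
Length 3: M₁..M₃: k=1: 0+8550+28·25·19=21850; k=2: 12600+0+28·18·19=22176 → min 21850 | M₂..M₄: k=2: 0+684+25·18·2=1584; k=3: 8550+0+25·19·2=9500 → min 1584 | M₃..M₅: k=3: 0+1026+18·19·27=10260; k=4: 684+0+18·2·27=1656 → min 1656.
Length 4: M₁..M₄: k=1: 0+1584+28·25·2=2984; k=2: 12600+684+28·18·2=14292; k=3: 21850+0+28·19·2=22914 → min 2984 | M₂..M₅: k=2: 0+1656+25·18·27=13806; k=3: 8550+1026+25·19·27=22401; k=4: 1584+0+25·2·27=2934 → min 2934.
Length 5: M₁..M₅: k=1: 0+2934+28·25·27=21834; k=2: 12600+1656+28·18·27=27864; k=3: 21850+1026+28·19·27=37240; k=4: 2984+0+28·2·27=4496 → min 4496.
Optimal order: ((M₁ × (M₂ × (M₃ × M₄))) × M₅) with cost 4496.

4496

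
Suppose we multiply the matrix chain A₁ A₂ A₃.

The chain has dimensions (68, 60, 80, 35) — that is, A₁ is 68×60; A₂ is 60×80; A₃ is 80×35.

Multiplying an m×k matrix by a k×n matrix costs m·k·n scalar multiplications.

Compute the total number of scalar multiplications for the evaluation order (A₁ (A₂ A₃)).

(A₂ A₃): 60×80 by 80×35 → 60×35, cost 60·80·35 = 168000
(A₁ (A₂ A₃)): 68×60 by 60×35 → 68×35, cost 68·60·35 = 142800; cumulative 310800
Total: 310800 scalar multiplications.

310800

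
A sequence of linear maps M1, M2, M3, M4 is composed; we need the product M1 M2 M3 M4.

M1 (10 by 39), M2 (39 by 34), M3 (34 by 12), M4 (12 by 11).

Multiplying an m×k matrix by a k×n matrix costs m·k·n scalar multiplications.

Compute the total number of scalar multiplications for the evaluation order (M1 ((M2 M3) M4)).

(M2 M3): 39×34 by 34×12 → 39×12, cost 39·34·12 = 15912
((M2 M3) M4): 39×12 by 12×11 → 39×11, cost 39·12·11 = 5148; cumulative 21060
(M1 ((M2 M3) M4)): 10×39 by 39×11 → 10×11, cost 10·39·11 = 4290; cumulative 25350
Total: 25350 scalar multiplications.

25350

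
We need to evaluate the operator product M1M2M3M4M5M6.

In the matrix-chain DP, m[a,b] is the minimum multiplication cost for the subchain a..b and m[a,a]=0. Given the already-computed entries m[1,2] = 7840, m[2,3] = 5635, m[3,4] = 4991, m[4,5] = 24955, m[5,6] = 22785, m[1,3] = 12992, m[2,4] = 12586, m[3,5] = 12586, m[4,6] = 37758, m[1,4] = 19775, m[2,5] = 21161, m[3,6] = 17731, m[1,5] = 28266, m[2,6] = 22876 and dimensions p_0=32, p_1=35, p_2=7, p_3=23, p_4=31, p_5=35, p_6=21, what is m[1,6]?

m[1,6] = min over k∈[1,5] of m[1,k]+m[k+1,6]+p_{0}·p_k·p_{6}.
k=1: 0 + 22876 + 32·35·21 = 46396; k=2: 7840 + 17731 + 32·7·21 = 30275; k=3: 12992 + 37758 + 32·23·21 = 66206; k=4: 19775 + 22785 + 32·31·21 = 63392; k=5: 28266 + 0 + 32·35·21 = 51786.
Minimum: 30275 at k=2.

30275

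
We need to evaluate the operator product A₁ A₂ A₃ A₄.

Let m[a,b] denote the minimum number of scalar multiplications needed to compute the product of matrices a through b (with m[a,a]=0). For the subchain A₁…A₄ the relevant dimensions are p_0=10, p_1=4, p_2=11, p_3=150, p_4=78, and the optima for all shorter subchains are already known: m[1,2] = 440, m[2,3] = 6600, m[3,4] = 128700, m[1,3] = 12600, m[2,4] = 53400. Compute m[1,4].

56520

m[1,4] = min over k∈[1,3] of m[1,k]+m[k+1,4]+p_{0}·p_k·p_{4}.
k=1: 0 + 53400 + 10·4·78 = 56520; k=2: 440 + 128700 + 10·11·78 = 137720; k=3: 12600 + 0 + 10·150·78 = 129600.
Minimum: 56520 at k=1.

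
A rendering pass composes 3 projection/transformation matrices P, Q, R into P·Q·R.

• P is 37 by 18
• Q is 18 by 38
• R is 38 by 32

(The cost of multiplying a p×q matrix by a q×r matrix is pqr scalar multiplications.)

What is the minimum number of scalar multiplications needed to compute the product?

43200

Order (P·(Q·R)): (Q·R): 18×38 by 38×32 → 18×32, cost 18·38·32 = 21888; (P·(Q·R)): 37×18 by 18×32 → 37×32, cost 37·18·32 = 21312; cumulative 43200. Total 43200.
Order ((P·Q)·R): (P·Q): 37×18 by 18×38 → 37×38, cost 37·18·38 = 25308; ((P·Q)·R): 37×38 by 38×32 → 37×32, cost 37·38·32 = 44992; cumulative 70300. Total 70300.
Minimum: 43200.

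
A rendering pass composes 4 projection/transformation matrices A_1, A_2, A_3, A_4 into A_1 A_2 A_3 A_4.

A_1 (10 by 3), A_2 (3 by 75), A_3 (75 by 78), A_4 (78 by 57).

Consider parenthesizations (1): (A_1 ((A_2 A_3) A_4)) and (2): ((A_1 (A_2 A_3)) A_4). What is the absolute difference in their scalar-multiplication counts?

31752

Order (1) = (A_1 ((A_2 A_3) A_4)): (A_2 A_3): 3×75 by 75×78 → 3×78, cost 3·75·78 = 17550; ((A_2 A_3) A_4): 3×78 by 78×57 → 3×57, cost 3·78·57 = 13338; cumulative 30888; (A_1 ((A_2 A_3) A_4)): 10×3 by 3×57 → 10×57, cost 10·3·57 = 1710; cumulative 32598. Total 32598.
Order (2) = ((A_1 (A_2 A_3)) A_4): (A_2 A_3): 3×75 by 75×78 → 3×78, cost 3·75·78 = 17550; (A_1 (A_2 A_3)): 10×3 by 3×78 → 10×78, cost 10·3·78 = 2340; cumulative 19890; ((A_1 (A_2 A_3)) A_4): 10×78 by 78×57 → 10×57, cost 10·78·57 = 44460; cumulative 64350. Total 64350.
Difference: |32598 − 64350| = 31752.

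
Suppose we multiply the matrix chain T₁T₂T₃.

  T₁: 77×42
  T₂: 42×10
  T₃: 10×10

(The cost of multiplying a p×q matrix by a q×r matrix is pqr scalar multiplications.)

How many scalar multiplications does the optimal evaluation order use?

Order (T₁(T₂T₃)): (T₂T₃): 42×10 by 10×10 → 42×10, cost 42·10·10 = 4200; (T₁(T₂T₃)): 77×42 by 42×10 → 77×10, cost 77·42·10 = 32340; cumulative 36540. Total 36540.
Order ((T₁T₂)T₃): (T₁T₂): 77×42 by 42×10 → 77×10, cost 77·42·10 = 32340; ((T₁T₂)T₃): 77×10 by 10×10 → 77×10, cost 77·10·10 = 7700; cumulative 40040. Total 40040.
Minimum: 36540.

36540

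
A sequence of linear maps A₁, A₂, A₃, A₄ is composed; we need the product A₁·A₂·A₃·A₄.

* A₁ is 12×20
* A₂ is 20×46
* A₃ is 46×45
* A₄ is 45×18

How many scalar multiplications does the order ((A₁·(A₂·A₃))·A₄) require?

61920

(A₂·A₃): 20×46 by 46×45 → 20×45, cost 20·46·45 = 41400
(A₁·(A₂·A₃)): 12×20 by 20×45 → 12×45, cost 12·20·45 = 10800; cumulative 52200
((A₁·(A₂·A₃))·A₄): 12×45 by 45×18 → 12×18, cost 12·45·18 = 9720; cumulative 61920
Total: 61920 scalar multiplications.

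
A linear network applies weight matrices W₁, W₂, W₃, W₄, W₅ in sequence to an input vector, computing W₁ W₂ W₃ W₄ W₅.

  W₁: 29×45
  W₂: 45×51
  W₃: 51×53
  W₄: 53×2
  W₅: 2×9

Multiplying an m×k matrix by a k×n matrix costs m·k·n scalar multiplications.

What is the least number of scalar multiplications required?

13128

Adjacent pairs: W₁W₂ = 29·45·51 = 66555; W₂W₃ = 45·51·53 = 121635; W₃W₄ = 51·53·2 = 5406; W₄W₅ = 53·2·9 = 954.
Length 3: W₁..W₃: k=1: 0+121635+29·45·53=190800; k=2: 66555+0+29·51·53=144942 → min 144942 | W₂..W₄: k=2: 0+5406+45·51·2=9996; k=3: 121635+0+45·53·2=126405 → min 9996 | W₃..W₅: k=3: 0+954+51·53·9=25281; k=4: 5406+0+51·2·9=6324 → min 6324.
Length 4: W₁..W₄: k=1: 0+9996+29·45·2=12606; k=2: 66555+5406+29·51·2=74919; k=3: 144942+0+29·53·2=148016 → min 12606 | W₂..W₅: k=2: 0+6324+45·51·9=26979; k=3: 121635+954+45·53·9=144054; k=4: 9996+0+45·2·9=10806 → min 10806.
Length 5: W₁..W₅: k=1: 0+10806+29·45·9=22551; k=2: 66555+6324+29·51·9=86190; k=3: 144942+954+29·53·9=159729; k=4: 12606+0+29·2·9=13128 → min 13128.
Optimal order: ((W₁ (W₂ (W₃ W₄))) W₅) with cost 13128.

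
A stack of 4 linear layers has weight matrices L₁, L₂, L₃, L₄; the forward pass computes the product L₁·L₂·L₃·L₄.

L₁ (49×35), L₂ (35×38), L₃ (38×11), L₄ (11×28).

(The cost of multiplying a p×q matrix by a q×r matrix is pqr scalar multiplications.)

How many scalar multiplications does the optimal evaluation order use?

Adjacent pairs: L₁L₂ = 49·35·38 = 65170; L₂L₃ = 35·38·11 = 14630; L₃L₄ = 38·11·28 = 11704.
Length 3: L₁..L₃: k=1: 0+14630+49·35·11=33495; k=2: 65170+0+49·38·11=85652 → min 33495 | L₂..L₄: k=2: 0+11704+35·38·28=48944; k=3: 14630+0+35·11·28=25410 → min 25410.
Length 4: L₁..L₄: k=1: 0+25410+49·35·28=73430; k=2: 65170+11704+49·38·28=129010; k=3: 33495+0+49·11·28=48587 → min 48587.
Optimal order: ((L₁·(L₂·L₃))·L₄) with cost 48587.

48587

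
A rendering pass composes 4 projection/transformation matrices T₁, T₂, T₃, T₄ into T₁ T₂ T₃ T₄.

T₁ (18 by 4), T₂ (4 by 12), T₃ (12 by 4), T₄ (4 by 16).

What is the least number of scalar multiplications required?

Adjacent pairs: T₁T₂ = 18·4·12 = 864; T₂T₃ = 4·12·4 = 192; T₃T₄ = 12·4·16 = 768.
Length 3: T₁..T₃: k=1: 0+192+18·4·4=480; k=2: 864+0+18·12·4=1728 → min 480 | T₂..T₄: k=2: 0+768+4·12·16=1536; k=3: 192+0+4·4·16=448 → min 448.
Length 4: T₁..T₄: k=1: 0+448+18·4·16=1600; k=2: 864+768+18·12·16=5088; k=3: 480+0+18·4·16=1632 → min 1600.
Optimal order: (T₁ ((T₂ T₃) T₄)) with cost 1600.

1600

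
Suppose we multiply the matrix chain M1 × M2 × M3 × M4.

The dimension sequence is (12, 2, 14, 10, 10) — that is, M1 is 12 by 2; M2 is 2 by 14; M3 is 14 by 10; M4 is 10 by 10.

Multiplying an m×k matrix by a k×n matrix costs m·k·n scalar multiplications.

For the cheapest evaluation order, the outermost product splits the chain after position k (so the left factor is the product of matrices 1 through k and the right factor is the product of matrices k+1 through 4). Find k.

1

Adjacent pairs: M1M2 = 12·2·14 = 336; M2M3 = 2·14·10 = 280; M3M4 = 14·10·10 = 1400.
Length 3: M1..M3: k=1: 0+280+12·2·10=520; k=2: 336+0+12·14·10=2016 → min 520 | M2..M4: k=2: 0+1400+2·14·10=1680; k=3: 280+0+2·10·10=480 → min 480.
Top-level splits: k=1: (M1..M1)·(M2..M4) → 0+480+12·2·10 = 720; k=2: (M1..M2)·(M3..M4) → 336+1400+12·14·10 = 3416; k=3: (M1..M3)·(M4..M4) → 520+0+12·10·10 = 1720.
Best split is after M1, i.e. k = 1.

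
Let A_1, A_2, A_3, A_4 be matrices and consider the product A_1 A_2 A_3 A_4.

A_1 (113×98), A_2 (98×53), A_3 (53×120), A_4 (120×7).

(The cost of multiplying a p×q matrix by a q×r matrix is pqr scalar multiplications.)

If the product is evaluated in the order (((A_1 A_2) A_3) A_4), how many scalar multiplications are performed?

(A_1 A_2): 113×98 by 98×53 → 113×53, cost 113·98·53 = 586922
((A_1 A_2) A_3): 113×53 by 53×120 → 113×120, cost 113·53·120 = 718680; cumulative 1305602
(((A_1 A_2) A_3) A_4): 113×120 by 120×7 → 113×7, cost 113·120·7 = 94920; cumulative 1400522
Total: 1400522 scalar multiplications.

1400522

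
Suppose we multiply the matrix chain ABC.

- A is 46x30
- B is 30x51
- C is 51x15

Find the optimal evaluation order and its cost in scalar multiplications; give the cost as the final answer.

43650

(A(BC)): cost 43650.
((AB)C): cost 105570.
Optimal: (A(BC)) with cost 43650.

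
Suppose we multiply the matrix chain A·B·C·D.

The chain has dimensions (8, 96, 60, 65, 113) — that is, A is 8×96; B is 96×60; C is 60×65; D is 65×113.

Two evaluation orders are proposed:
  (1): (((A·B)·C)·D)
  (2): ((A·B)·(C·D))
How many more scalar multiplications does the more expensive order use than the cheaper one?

Order (1) = (((A·B)·C)·D): (A·B): 8×96 by 96×60 → 8×60, cost 8·96·60 = 46080; ((A·B)·C): 8×60 by 60×65 → 8×65, cost 8·60·65 = 31200; cumulative 77280; (((A·B)·C)·D): 8×65 by 65×113 → 8×113, cost 8·65·113 = 58760; cumulative 136040. Total 136040.
Order (2) = ((A·B)·(C·D)): (A·B): 8×96 by 96×60 → 8×60, cost 8·96·60 = 46080; (C·D): 60×65 by 65×113 → 60×113, cost 60·65·113 = 440700; ((A·B)·(C·D)): 8×60 by 60×113 → 8×113, cost 8·60·113 = 54240; cumulative 541020. Total 541020.
Difference: |136040 − 541020| = 404980.

404980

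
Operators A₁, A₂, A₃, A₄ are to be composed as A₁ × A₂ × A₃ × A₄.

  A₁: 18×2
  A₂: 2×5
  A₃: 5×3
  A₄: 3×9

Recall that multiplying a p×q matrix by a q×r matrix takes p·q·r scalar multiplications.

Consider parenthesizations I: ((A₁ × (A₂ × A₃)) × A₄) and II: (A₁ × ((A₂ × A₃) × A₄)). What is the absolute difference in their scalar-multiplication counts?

216

Order I = ((A₁ × (A₂ × A₃)) × A₄): (A₂ × A₃): 2×5 by 5×3 → 2×3, cost 2·5·3 = 30; (A₁ × (A₂ × A₃)): 18×2 by 2×3 → 18×3, cost 18·2·3 = 108; cumulative 138; ((A₁ × (A₂ × A₃)) × A₄): 18×3 by 3×9 → 18×9, cost 18·3·9 = 486; cumulative 624. Total 624.
Order II = (A₁ × ((A₂ × A₃) × A₄)): (A₂ × A₃): 2×5 by 5×3 → 2×3, cost 2·5·3 = 30; ((A₂ × A₃) × A₄): 2×3 by 3×9 → 2×9, cost 2·3·9 = 54; cumulative 84; (A₁ × ((A₂ × A₃) × A₄)): 18×2 by 2×9 → 18×9, cost 18·2·9 = 324; cumulative 408. Total 408.
Difference: |624 − 408| = 216.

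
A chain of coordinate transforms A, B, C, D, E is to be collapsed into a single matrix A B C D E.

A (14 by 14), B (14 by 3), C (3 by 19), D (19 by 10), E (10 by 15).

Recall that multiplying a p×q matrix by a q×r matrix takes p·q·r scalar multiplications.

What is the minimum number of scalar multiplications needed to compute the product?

2238

Adjacent pairs: AB = 14·14·3 = 588; BC = 14·3·19 = 798; CD = 3·19·10 = 570; DE = 19·10·15 = 2850.
Length 3: A..C: k=1: 0+798+14·14·19=4522; k=2: 588+0+14·3·19=1386 → min 1386 | B..D: k=2: 0+570+14·3·10=990; k=3: 798+0+14·19·10=3458 → min 990 | C..E: k=3: 0+2850+3·19·15=3705; k=4: 570+0+3·10·15=1020 → min 1020.
Length 4: A..D: k=1: 0+990+14·14·10=2950; k=2: 588+570+14·3·10=1578; k=3: 1386+0+14·19·10=4046 → min 1578 | B..E: k=2: 0+1020+14·3·15=1650; k=3: 798+2850+14·19·15=7638; k=4: 990+0+14·10·15=3090 → min 1650.
Length 5: A..E: k=1: 0+1650+14·14·15=4590; k=2: 588+1020+14·3·15=2238; k=3: 1386+2850+14·19·15=8226; k=4: 1578+0+14·10·15=3678 → min 2238.
Optimal order: ((A B) ((C D) E)) with cost 2238.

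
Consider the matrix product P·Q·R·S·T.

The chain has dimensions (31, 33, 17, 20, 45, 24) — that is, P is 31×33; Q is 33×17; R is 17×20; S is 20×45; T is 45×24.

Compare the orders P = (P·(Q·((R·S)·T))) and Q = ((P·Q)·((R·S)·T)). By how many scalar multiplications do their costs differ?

Order P = (P·(Q·((R·S)·T))): (R·S): 17×20 by 20×45 → 17×45, cost 17·20·45 = 15300; ((R·S)·T): 17×45 by 45×24 → 17×24, cost 17·45·24 = 18360; cumulative 33660; (Q·((R·S)·T)): 33×17 by 17×24 → 33×24, cost 33·17·24 = 13464; cumulative 47124; (P·(Q·((R·S)·T))): 31×33 by 33×24 → 31×24, cost 31·33·24 = 24552; cumulative 71676. Total 71676.
Order Q = ((P·Q)·((R·S)·T)): (P·Q): 31×33 by 33×17 → 31×17, cost 31·33·17 = 17391; (R·S): 17×20 by 20×45 → 17×45, cost 17·20·45 = 15300; ((R·S)·T): 17×45 by 45×24 → 17×24, cost 17·45·24 = 18360; cumulative 33660; ((P·Q)·((R·S)·T)): 31×17 by 17×24 → 31×24, cost 31·17·24 = 12648; cumulative 63699. Total 63699.
Difference: |71676 − 63699| = 7977.

7977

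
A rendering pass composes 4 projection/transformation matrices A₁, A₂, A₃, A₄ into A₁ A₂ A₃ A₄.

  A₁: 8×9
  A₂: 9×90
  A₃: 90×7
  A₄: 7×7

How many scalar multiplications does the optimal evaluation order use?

6566

Adjacent pairs: A₁A₂ = 8·9·90 = 6480; A₂A₃ = 9·90·7 = 5670; A₃A₄ = 90·7·7 = 4410.
Length 3: A₁..A₃: k=1: 0+5670+8·9·7=6174; k=2: 6480+0+8·90·7=11520 → min 6174 | A₂..A₄: k=2: 0+4410+9·90·7=10080; k=3: 5670+0+9·7·7=6111 → min 6111.
Length 4: A₁..A₄: k=1: 0+6111+8·9·7=6615; k=2: 6480+4410+8·90·7=15930; k=3: 6174+0+8·7·7=6566 → min 6566.
Optimal order: ((A₁ (A₂ A₃)) A₄) with cost 6566.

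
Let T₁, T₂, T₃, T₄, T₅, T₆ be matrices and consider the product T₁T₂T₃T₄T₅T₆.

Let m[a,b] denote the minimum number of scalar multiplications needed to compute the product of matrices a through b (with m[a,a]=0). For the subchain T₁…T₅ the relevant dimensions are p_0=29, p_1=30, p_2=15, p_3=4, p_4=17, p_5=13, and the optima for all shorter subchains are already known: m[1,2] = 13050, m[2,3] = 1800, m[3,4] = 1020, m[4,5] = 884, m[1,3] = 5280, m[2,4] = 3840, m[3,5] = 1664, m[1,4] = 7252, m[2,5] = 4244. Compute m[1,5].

7672

m[1,5] = min over k∈[1,4] of m[1,k]+m[k+1,5]+p_{0}·p_k·p_{5}.
k=1: 0 + 4244 + 29·30·13 = 15554; k=2: 13050 + 1664 + 29·15·13 = 20369; k=3: 5280 + 884 + 29·4·13 = 7672; k=4: 7252 + 0 + 29·17·13 = 13661.
Minimum: 7672 at k=3.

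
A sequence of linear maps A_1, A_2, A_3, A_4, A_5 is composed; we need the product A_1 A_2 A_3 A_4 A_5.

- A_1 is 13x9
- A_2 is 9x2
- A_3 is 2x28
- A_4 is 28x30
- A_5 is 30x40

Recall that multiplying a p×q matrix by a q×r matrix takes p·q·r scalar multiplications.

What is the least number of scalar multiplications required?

5354

Adjacent pairs: A_1A_2 = 13·9·2 = 234; A_2A_3 = 9·2·28 = 504; A_3A_4 = 2·28·30 = 1680; A_4A_5 = 28·30·40 = 33600.
Length 3: A_1..A_3: k=1: 0+504+13·9·28=3780; k=2: 234+0+13·2·28=962 → min 962 | A_2..A_4: k=2: 0+1680+9·2·30=2220; k=3: 504+0+9·28·30=8064 → min 2220 | A_3..A_5: k=3: 0+33600+2·28·40=35840; k=4: 1680+0+2·30·40=4080 → min 4080.
Length 4: A_1..A_4: k=1: 0+2220+13·9·30=5730; k=2: 234+1680+13·2·30=2694; k=3: 962+0+13·28·30=11882 → min 2694 | A_2..A_5: k=2: 0+4080+9·2·40=4800; k=3: 504+33600+9·28·40=44184; k=4: 2220+0+9·30·40=13020 → min 4800.
Length 5: A_1..A_5: k=1: 0+4800+13·9·40=9480; k=2: 234+4080+13·2·40=5354; k=3: 962+33600+13·28·40=49122; k=4: 2694+0+13·30·40=18294 → min 5354.
Optimal order: ((A_1 A_2) ((A_3 A_4) A_5)) with cost 5354.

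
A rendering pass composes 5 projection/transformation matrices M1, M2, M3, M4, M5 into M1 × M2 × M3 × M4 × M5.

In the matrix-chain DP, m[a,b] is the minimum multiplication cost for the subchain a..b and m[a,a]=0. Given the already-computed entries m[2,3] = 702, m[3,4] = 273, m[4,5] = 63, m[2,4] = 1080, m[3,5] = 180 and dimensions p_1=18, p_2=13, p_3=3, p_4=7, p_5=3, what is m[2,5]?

m[2,5] = min over k∈[2,4] of m[2,k]+m[k+1,5]+p_{1}·p_k·p_{5}.
k=2: 0 + 180 + 18·13·3 = 882; k=3: 702 + 63 + 18·3·3 = 927; k=4: 1080 + 0 + 18·7·3 = 1458.
Minimum: 882 at k=2.

882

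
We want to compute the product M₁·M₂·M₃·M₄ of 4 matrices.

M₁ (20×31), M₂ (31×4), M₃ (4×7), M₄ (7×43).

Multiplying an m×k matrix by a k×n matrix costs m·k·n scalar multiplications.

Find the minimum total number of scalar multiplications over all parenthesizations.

7124

Adjacent pairs: M₁M₂ = 20·31·4 = 2480; M₂M₃ = 31·4·7 = 868; M₃M₄ = 4·7·43 = 1204.
Length 3: M₁..M₃: k=1: 0+868+20·31·7=5208; k=2: 2480+0+20·4·7=3040 → min 3040 | M₂..M₄: k=2: 0+1204+31·4·43=6536; k=3: 868+0+31·7·43=10199 → min 6536.
Length 4: M₁..M₄: k=1: 0+6536+20·31·43=33196; k=2: 2480+1204+20·4·43=7124; k=3: 3040+0+20·7·43=9060 → min 7124.
Optimal order: ((M₁·M₂)·(M₃·M₄)) with cost 7124.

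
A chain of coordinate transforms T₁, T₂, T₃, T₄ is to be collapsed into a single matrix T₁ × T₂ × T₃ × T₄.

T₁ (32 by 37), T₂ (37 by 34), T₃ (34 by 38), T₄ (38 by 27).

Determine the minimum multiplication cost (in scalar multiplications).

100818

Adjacent pairs: T₁T₂ = 32·37·34 = 40256; T₂T₃ = 37·34·38 = 47804; T₃T₄ = 34·38·27 = 34884.
Length 3: T₁..T₃: k=1: 0+47804+32·37·38=92796; k=2: 40256+0+32·34·38=81600 → min 81600 | T₂..T₄: k=2: 0+34884+37·34·27=68850; k=3: 47804+0+37·38·27=85766 → min 68850.
Length 4: T₁..T₄: k=1: 0+68850+32·37·27=100818; k=2: 40256+34884+32·34·27=104516; k=3: 81600+0+32·38·27=114432 → min 100818.
Optimal order: (T₁ × (T₂ × (T₃ × T₄))) with cost 100818.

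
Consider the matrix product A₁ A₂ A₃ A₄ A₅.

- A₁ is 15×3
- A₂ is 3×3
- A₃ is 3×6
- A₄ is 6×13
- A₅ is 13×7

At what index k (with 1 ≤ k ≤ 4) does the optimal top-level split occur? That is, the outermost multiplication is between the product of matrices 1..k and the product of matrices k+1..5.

Adjacent pairs: A₁A₂ = 15·3·3 = 135; A₂A₃ = 3·3·6 = 54; A₃A₄ = 3·6·13 = 234; A₄A₅ = 6·13·7 = 546.
Length 3: A₁..A₃: k=1: 0+54+15·3·6=324; k=2: 135+0+15·3·6=405 → min 324 | A₂..A₄: k=2: 0+234+3·3·13=351; k=3: 54+0+3·6·13=288 → min 288 | A₃..A₅: k=3: 0+546+3·6·7=672; k=4: 234+0+3·13·7=507 → min 507.
Length 4: A₁..A₄: k=1: 0+288+15·3·13=873; k=2: 135+234+15·3·13=954; k=3: 324+0+15·6·13=1494 → min 873 | A₂..A₅: k=2: 0+507+3·3·7=570; k=3: 54+546+3·6·7=726; k=4: 288+0+3·13·7=561 → min 561.
Top-level splits: k=1: (A₁..A₁)·(A₂..A₅) → 0+561+15·3·7 = 876; k=2: (A₁..A₂)·(A₃..A₅) → 135+507+15·3·7 = 957; k=3: (A₁..A₃)·(A₄..A₅) → 324+546+15·6·7 = 1500; k=4: (A₁..A₄)·(A₅..A₅) → 873+0+15·13·7 = 2238.
Best split is after A₁, i.e. k = 1.

1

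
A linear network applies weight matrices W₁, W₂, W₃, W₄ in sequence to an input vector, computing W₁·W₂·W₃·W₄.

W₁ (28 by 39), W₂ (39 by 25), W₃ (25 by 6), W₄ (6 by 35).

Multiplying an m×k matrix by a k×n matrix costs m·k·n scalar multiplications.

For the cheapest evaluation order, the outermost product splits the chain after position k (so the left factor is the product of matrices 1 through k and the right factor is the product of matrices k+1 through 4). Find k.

Adjacent pairs: W₁W₂ = 28·39·25 = 27300; W₂W₃ = 39·25·6 = 5850; W₃W₄ = 25·6·35 = 5250.
Length 3: W₁..W₃: k=1: 0+5850+28·39·6=12402; k=2: 27300+0+28·25·6=31500 → min 12402 | W₂..W₄: k=2: 0+5250+39·25·35=39375; k=3: 5850+0+39·6·35=14040 → min 14040.
Top-level splits: k=1: (W₁..W₁)·(W₂..W₄) → 0+14040+28·39·35 = 52260; k=2: (W₁..W₂)·(W₃..W₄) → 27300+5250+28·25·35 = 57050; k=3: (W₁..W₃)·(W₄..W₄) → 12402+0+28·6·35 = 18282.
Best split is after W₃, i.e. k = 3.

3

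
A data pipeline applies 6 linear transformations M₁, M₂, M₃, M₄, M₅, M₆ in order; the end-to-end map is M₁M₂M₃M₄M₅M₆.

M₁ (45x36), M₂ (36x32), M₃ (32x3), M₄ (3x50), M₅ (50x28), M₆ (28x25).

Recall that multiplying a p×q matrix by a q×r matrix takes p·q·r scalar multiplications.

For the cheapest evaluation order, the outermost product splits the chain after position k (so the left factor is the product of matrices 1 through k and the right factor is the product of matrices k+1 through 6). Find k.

3

Adjacent pairs: M₁M₂ = 45·36·32 = 51840; M₂M₃ = 36·32·3 = 3456; M₃M₄ = 32·3·50 = 4800; M₄M₅ = 3·50·28 = 4200; M₅M₆ = 50·28·25 = 35000.
Length 3: M₁..M₃: k=1: 0+3456+45·36·3=8316; k=2: 51840+0+45·32·3=56160 → min 8316 | M₂..M₄: k=2: 0+4800+36·32·50=62400; k=3: 3456+0+36·3·50=8856 → min 8856 | M₃..M₅: k=3: 0+4200+32·3·28=6888; k=4: 4800+0+32·50·28=49600 → min 6888 | M₄..M₆: k=4: 0+35000+3·50·25=38750; k=5: 4200+0+3·28·25=6300 → min 6300.
Length 4: M₁..M₄: k=1: 0+8856+45·36·50=89856; k=2: 51840+4800+45·32·50=128640; k=3: 8316+0+45·3·50=15066 → min 15066 | M₂..M₅: k=2: 0+6888+36·32·28=39144; k=3: 3456+4200+36·3·28=10680; k=4: 8856+0+36·50·28=59256 → min 10680 | M₃..M₆: k=3: 0+6300+32·3·25=8700; k=4: 4800+35000+32·50·25=79800; k=5: 6888+0+32·28·25=29288 → min 8700.
Length 5: M₁..M₅: k=1: 0+10680+45·36·28=56040; k=2: 51840+6888+45·32·28=99048; k=3: 8316+4200+45·3·28=16296; k=4: 15066+0+45·50·28=78066 → min 16296 | M₂..M₆: k=2: 0+8700+36·32·25=37500; k=3: 3456+6300+36·3·25=12456; k=4: 8856+35000+36·50·25=88856; k=5: 10680+0+36·28·25=35880 → min 12456.
Top-level splits: k=1: (M₁..M₁)·(M₂..M₆) → 0+12456+45·36·25 = 52956; k=2: (M₁..M₂)·(M₃..M₆) → 51840+8700+45·32·25 = 96540; k=3: (M₁..M₃)·(M₄..M₆) → 8316+6300+45·3·25 = 17991; k=4: (M₁..M₄)·(M₅..M₆) → 15066+35000+45·50·25 = 106316; k=5: (M₁..M₅)·(M₆..M₆) → 16296+0+45·28·25 = 47796.
Best split is after M₃, i.e. k = 3.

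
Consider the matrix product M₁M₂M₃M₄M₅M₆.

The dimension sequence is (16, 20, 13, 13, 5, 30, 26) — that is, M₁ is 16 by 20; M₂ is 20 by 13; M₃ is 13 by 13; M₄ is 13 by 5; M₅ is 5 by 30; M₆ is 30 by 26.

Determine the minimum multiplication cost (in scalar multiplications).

Adjacent pairs: M₁M₂ = 16·20·13 = 4160; M₂M₃ = 20·13·13 = 3380; M₃M₄ = 13·13·5 = 845; M₄M₅ = 13·5·30 = 1950; M₅M₆ = 5·30·26 = 3900.
Length 3: M₁..M₃: k=1: 0+3380+16·20·13=7540; k=2: 4160+0+16·13·13=6864 → min 6864 | M₂..M₄: k=2: 0+845+20·13·5=2145; k=3: 3380+0+20·13·5=4680 → min 2145 | M₃..M₅: k=3: 0+1950+13·13·30=7020; k=4: 845+0+13·5·30=2795 → min 2795 | M₄..M₆: k=4: 0+3900+13·5·26=5590; k=5: 1950+0+13·30·26=12090 → min 5590.
Length 4: M₁..M₄: k=1: 0+2145+16·20·5=3745; k=2: 4160+845+16·13·5=6045; k=3: 6864+0+16·13·5=7904 → min 3745 | M₂..M₅: k=2: 0+2795+20·13·30=10595; k=3: 3380+1950+20·13·30=13130; k=4: 2145+0+20·5·30=5145 → min 5145 | M₃..M₆: k=3: 0+5590+13·13·26=9984; k=4: 845+3900+13·5·26=6435; k=5: 2795+0+13·30·26=12935 → min 6435.
Length 5: M₁..M₅: k=1: 0+5145+16·20·30=14745; k=2: 4160+2795+16·13·30=13195; k=3: 6864+1950+16·13·30=15054; k=4: 3745+0+16·5·30=6145 → min 6145 | M₂..M₆: k=2: 0+6435+20·13·26=13195; k=3: 3380+5590+20·13·26=15730; k=4: 2145+3900+20·5·26=8645; k=5: 5145+0+20·30·26=20745 → min 8645.
Length 6: M₁..M₆: k=1: 0+8645+16·20·26=16965; k=2: 4160+6435+16·13·26=16003; k=3: 6864+5590+16·13·26=17862; k=4: 3745+3900+16·5·26=9725; k=5: 6145+0+16·30·26=18625 → min 9725.
Optimal order: ((M₁(M₂(M₃M₄)))(M₅M₆)) with cost 9725.

9725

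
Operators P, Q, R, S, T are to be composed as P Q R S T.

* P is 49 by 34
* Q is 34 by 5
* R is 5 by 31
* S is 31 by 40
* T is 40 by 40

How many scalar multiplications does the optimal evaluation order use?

Adjacent pairs: PQ = 49·34·5 = 8330; QR = 34·5·31 = 5270; RS = 5·31·40 = 6200; ST = 31·40·40 = 49600.
Length 3: P..R: k=1: 0+5270+49·34·31=56916; k=2: 8330+0+49·5·31=15925 → min 15925 | Q..S: k=2: 0+6200+34·5·40=13000; k=3: 5270+0+34·31·40=47430 → min 13000 | R..T: k=3: 0+49600+5·31·40=55800; k=4: 6200+0+5·40·40=14200 → min 14200.
Length 4: P..S: k=1: 0+13000+49·34·40=79640; k=2: 8330+6200+49·5·40=24330; k=3: 15925+0+49·31·40=76685 → min 24330 | Q..T: k=2: 0+14200+34·5·40=21000; k=3: 5270+49600+34·31·40=97030; k=4: 13000+0+34·40·40=67400 → min 21000.
Length 5: P..T: k=1: 0+21000+49·34·40=87640; k=2: 8330+14200+49·5·40=32330; k=3: 15925+49600+49·31·40=126285; k=4: 24330+0+49·40·40=102730 → min 32330.
Optimal order: ((P Q) ((R S) T)) with cost 32330.

32330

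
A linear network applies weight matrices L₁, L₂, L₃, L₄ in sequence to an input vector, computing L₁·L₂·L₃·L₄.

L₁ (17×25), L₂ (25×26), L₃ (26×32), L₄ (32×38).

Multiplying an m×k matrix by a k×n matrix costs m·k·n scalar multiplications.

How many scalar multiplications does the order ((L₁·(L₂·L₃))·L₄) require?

55072

(L₂·L₃): 25×26 by 26×32 → 25×32, cost 25·26·32 = 20800
(L₁·(L₂·L₃)): 17×25 by 25×32 → 17×32, cost 17·25·32 = 13600; cumulative 34400
((L₁·(L₂·L₃))·L₄): 17×32 by 32×38 → 17×38, cost 17·32·38 = 20672; cumulative 55072
Total: 55072 scalar multiplications.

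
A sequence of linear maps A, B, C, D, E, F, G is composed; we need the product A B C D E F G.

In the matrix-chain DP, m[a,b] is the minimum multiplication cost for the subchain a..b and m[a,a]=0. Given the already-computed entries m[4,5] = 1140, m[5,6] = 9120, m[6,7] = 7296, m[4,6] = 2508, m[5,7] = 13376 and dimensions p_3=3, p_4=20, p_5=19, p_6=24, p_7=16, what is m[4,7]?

3660

m[4,7] = min over k∈[4,6] of m[4,k]+m[k+1,7]+p_{3}·p_k·p_{7}.
k=4: 0 + 13376 + 3·20·16 = 14336; k=5: 1140 + 7296 + 3·19·16 = 9348; k=6: 2508 + 0 + 3·24·16 = 3660.
Minimum: 3660 at k=6.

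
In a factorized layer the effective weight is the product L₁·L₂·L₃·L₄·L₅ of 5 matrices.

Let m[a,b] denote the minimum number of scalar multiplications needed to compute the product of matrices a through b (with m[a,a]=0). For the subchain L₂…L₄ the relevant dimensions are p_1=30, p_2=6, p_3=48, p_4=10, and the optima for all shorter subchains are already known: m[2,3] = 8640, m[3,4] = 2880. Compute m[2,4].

m[2,4] = min over k∈[2,3] of m[2,k]+m[k+1,4]+p_{1}·p_k·p_{4}.
k=2: 0 + 2880 + 30·6·10 = 4680; k=3: 8640 + 0 + 30·48·10 = 23040.
Minimum: 4680 at k=2.

4680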